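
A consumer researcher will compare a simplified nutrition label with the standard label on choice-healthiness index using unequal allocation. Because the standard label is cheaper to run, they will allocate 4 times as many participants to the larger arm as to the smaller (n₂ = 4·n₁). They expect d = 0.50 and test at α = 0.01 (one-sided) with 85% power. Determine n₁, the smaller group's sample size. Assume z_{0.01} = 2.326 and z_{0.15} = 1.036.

With allocation ratio k = n₂/n₁ = 4, Var(x̄₁−x̄₂) = σ²(1/n₁ + 1/(k·n₁)) = σ²·(k+1)/(k·n₁).
So n₁ = (1 + 1/k)·((z_{α} + z_β)/d)² = 1.250 × (3.362/0.50)².
n₁ = 1.250 × 45.21 = 56.5.
Round up: n₁ = 57, giving n₂ = 4 × 57 = 228.

n₁ = 57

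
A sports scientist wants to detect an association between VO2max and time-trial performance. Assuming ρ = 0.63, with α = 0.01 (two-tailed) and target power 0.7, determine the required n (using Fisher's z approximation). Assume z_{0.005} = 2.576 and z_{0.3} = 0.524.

Fisher's z: C = ½·ln((1+r)/(1−r)) = ½·ln(4.4054) = 0.7414.
n = ((z_{α/2} + z_β)/C)² + 3.
(2.576 + 0.524) / 0.7414 = 3.100 / 0.7414 = 4.181.
n = 4.181² + 3 = 17.48 + 3 = 20.5.
Round up.

n = 21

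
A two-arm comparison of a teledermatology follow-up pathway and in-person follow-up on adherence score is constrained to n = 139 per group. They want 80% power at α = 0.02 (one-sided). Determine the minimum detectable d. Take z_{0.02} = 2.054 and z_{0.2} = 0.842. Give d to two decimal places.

For two independent groups of n = 139 each: d_min = (z_{α} + z_β)·√(2/n).
z-sum = 2.054 + 0.842 = 2.896.
d_min = 2.896 × √(2/139) = 2.896 × 0.1200 = 0.347.

d_min ≈ 0.35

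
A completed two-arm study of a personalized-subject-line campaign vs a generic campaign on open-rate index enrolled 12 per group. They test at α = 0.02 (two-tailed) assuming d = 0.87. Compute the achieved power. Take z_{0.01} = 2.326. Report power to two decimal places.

For two equal groups, power = Φ(d·√(n/2) − z_{α/2}).
d·√(n/2) = 0.87 × √(12/2) = 0.87 × 2.449 = 2.131.
z_β = 2.131 − 2.326 = -0.195.
Power = Φ(-0.195) = 0.423.

power ≈ 0.42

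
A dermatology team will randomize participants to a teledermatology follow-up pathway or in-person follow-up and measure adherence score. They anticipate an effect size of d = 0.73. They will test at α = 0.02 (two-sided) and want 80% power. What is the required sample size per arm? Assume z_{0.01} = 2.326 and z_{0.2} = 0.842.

n = 38 per group

For two independent groups with equal n: n = 2·((z_{α/2} + z_β) / d)².
z_{α/2} + z_β = 2.326 + 0.842 = 3.168.
n = 2 × (3.168 / 0.73)² = 2 × 4.340² = 2 × 18.83 = 37.7.
Round up to the next whole participant.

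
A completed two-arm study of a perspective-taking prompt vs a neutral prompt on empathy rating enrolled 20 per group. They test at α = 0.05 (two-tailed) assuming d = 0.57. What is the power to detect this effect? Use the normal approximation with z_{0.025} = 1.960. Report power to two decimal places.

power ≈ 0.44

For two equal groups, power = Φ(d·√(n/2) − z_{α/2}).
d·√(n/2) = 0.57 × √(20/2) = 0.57 × 3.162 = 1.802.
z_β = 1.802 − 1.960 = -0.158.
Power = Φ(-0.158) = 0.437.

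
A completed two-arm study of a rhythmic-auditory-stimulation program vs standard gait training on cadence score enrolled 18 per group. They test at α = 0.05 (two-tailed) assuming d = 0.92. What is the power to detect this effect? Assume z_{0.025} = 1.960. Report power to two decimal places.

For two equal groups, power = Φ(d·√(n/2) − z_{α/2}).
d·√(n/2) = 0.92 × √(18/2) = 0.92 × 3.000 = 2.760.
z_β = 2.760 − 1.960 = 0.800.
Power = Φ(0.800) = 0.788.

power ≈ 0.79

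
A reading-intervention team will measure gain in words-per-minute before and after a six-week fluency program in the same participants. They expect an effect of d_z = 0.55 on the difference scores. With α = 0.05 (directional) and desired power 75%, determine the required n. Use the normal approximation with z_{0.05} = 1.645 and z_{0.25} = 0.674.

n = 18 pairs

For a paired (one-sample on differences) test: n = ((z_{α} + z_β) / d)².
z_{α} + z_β = 1.645 + 0.674 = 2.319.
n = (2.319 / 0.55)² = 4.216² = 17.78.
Round up.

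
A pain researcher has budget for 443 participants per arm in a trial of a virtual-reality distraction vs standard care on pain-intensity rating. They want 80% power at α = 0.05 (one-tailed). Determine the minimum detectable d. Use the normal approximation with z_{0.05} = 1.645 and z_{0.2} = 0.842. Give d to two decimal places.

For two independent groups of n = 443 each: d_min = (z_{α} + z_β)·√(2/n).
z-sum = 1.645 + 0.842 = 2.487.
d_min = 2.487 × √(2/443) = 2.487 × 0.0672 = 0.167.

d_min ≈ 0.17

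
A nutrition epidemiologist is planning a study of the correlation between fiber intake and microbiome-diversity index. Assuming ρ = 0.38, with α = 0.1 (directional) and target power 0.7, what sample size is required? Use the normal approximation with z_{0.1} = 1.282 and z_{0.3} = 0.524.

Fisher's z: C = ½·ln((1+r)/(1−r)) = ½·ln(2.2258) = 0.4001.
n = ((z_{α} + z_β)/C)² + 3.
(1.282 + 0.524) / 0.4001 = 1.806 / 0.4001 = 4.514.
n = 4.514² + 3 = 20.38 + 3 = 23.4.
Round up.

n = 24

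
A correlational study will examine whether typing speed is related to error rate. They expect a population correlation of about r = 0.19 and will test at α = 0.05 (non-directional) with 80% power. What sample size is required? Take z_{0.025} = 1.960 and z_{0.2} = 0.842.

Fisher's z: C = ½·ln((1+r)/(1−r)) = ½·ln(1.4691) = 0.1923.
n = ((z_{α/2} + z_β)/C)² + 3.
(1.960 + 0.842) / 0.1923 = 2.802 / 0.1923 = 14.571.
n = 14.571² + 3 = 212.31 + 3 = 215.3.
Round up.

n = 216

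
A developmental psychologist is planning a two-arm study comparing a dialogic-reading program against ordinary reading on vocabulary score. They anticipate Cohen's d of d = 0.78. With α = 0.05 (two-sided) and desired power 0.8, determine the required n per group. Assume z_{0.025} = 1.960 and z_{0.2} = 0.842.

For two independent groups with equal n: n = 2·((z_{α/2} + z_β) / d)².
z_{α/2} + z_β = 1.960 + 0.842 = 2.802.
n = 2 × (2.802 / 0.78)² = 2 × 3.592² = 2 × 12.90 = 25.8.
Round up to the next whole participant.

n = 26 per group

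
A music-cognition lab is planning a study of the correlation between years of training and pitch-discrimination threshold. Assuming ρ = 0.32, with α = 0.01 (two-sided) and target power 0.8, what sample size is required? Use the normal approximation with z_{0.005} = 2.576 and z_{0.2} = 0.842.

n = 110

Fisher's z: C = ½·ln((1+r)/(1−r)) = ½·ln(1.9412) = 0.3316.
n = ((z_{α/2} + z_β)/C)² + 3.
(2.576 + 0.842) / 0.3316 = 3.418 / 0.3316 = 10.308.
n = 10.308² + 3 = 106.25 + 3 = 109.2.
Round up.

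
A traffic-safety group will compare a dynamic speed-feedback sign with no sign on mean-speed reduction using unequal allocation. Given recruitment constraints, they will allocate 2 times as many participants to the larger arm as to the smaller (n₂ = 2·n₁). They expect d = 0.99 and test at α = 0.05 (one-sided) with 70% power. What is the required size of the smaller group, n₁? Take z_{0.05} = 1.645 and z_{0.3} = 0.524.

With allocation ratio k = n₂/n₁ = 2, Var(x̄₁−x̄₂) = σ²(1/n₁ + 1/(k·n₁)) = σ²·(k+1)/(k·n₁).
So n₁ = (1 + 1/k)·((z_{α} + z_β)/d)² = 1.500 × (2.169/0.99)².
n₁ = 1.500 × 4.80 = 7.2.
Round up: n₁ = 8, giving n₂ = 2 × 8 = 16.

n₁ = 8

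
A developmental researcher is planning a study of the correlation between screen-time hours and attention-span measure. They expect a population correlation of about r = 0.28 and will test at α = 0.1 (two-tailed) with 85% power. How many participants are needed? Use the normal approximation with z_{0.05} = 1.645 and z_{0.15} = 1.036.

Fisher's z: C = ½·ln((1+r)/(1−r)) = ½·ln(1.7778) = 0.2877.
n = ((z_{α/2} + z_β)/C)² + 3.
(1.645 + 1.036) / 0.2877 = 2.681 / 0.2877 = 9.319.
n = 9.319² + 3 = 86.84 + 3 = 89.8.
Round up.

n = 90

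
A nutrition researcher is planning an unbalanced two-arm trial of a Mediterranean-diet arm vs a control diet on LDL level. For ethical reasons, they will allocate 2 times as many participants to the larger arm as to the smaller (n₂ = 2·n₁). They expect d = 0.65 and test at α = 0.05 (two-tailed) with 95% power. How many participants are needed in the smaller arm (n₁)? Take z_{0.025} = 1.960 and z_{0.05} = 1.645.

With allocation ratio k = n₂/n₁ = 2, Var(x̄₁−x̄₂) = σ²(1/n₁ + 1/(k·n₁)) = σ²·(k+1)/(k·n₁).
So n₁ = (1 + 1/k)·((z_{α/2} + z_β)/d)² = 1.500 × (3.605/0.65)².
n₁ = 1.500 × 30.76 = 46.1.
Round up: n₁ = 47, giving n₂ = 2 × 47 = 94.

n₁ = 47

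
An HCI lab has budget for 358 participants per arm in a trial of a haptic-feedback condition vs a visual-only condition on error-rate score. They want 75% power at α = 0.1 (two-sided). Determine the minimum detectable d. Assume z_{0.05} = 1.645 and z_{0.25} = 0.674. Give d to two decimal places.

d_min ≈ 0.17

For two independent groups of n = 358 each: d_min = (z_{α/2} + z_β)·√(2/n).
z-sum = 1.645 + 0.674 = 2.319.
d_min = 2.319 × √(2/358) = 2.319 × 0.0747 = 0.173.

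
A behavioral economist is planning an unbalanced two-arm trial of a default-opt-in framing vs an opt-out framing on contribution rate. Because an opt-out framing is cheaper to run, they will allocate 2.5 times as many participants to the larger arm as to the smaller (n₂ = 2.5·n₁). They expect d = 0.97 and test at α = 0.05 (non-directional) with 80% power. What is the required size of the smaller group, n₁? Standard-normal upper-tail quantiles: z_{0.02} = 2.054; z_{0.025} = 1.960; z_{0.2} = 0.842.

With allocation ratio k = n₂/n₁ = 2.5, Var(x̄₁−x̄₂) = σ²(1/n₁ + 1/(k·n₁)) = σ²·(k+1)/(k·n₁).
So n₁ = (1 + 1/k)·((z_{α/2} + z_β)/d)² = 1.400 × (2.802/0.97)².
n₁ = 1.400 × 8.34 = 11.7.
Round up: n₁ = 12, giving n₂ = 2.5 × 12 = 30.

n₁ = 12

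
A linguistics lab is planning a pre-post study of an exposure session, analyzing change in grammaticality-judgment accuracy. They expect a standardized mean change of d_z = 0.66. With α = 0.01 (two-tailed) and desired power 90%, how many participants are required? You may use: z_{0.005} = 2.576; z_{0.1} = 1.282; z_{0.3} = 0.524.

For a paired (one-sample on differences) test: n = ((z_{α/2} + z_β) / d)².
z_{α/2} + z_β = 2.576 + 1.282 = 3.858.
n = (3.858 / 0.66)² = 5.845² = 34.17.
Round up.

n = 35 pairs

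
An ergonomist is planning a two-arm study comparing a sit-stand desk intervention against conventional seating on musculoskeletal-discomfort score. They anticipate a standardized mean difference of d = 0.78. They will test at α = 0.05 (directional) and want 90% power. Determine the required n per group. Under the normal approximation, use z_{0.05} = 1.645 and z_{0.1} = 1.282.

n = 29 per group

For two independent groups with equal n: n = 2·((z_{α} + z_β) / d)².
z_{α} + z_β = 1.645 + 1.282 = 2.927.
n = 2 × (2.927 / 0.78)² = 2 × 3.753² = 2 × 14.08 = 28.2.
Round up to the next whole participant.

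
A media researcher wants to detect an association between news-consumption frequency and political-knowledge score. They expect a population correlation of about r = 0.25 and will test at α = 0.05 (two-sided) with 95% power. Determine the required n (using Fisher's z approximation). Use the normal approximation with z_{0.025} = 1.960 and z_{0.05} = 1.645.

n = 203

Fisher's z: C = ½·ln((1+r)/(1−r)) = ½·ln(1.6667) = 0.2554.
n = ((z_{α/2} + z_β)/C)² + 3.
(1.960 + 1.645) / 0.2554 = 3.605 / 0.2554 = 14.115.
n = 14.115² + 3 = 199.24 + 3 = 202.2.
Round up.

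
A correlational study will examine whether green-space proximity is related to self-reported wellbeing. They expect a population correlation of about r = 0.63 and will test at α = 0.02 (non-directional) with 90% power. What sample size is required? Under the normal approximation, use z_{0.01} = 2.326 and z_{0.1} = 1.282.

Fisher's z: C = ½·ln((1+r)/(1−r)) = ½·ln(4.4054) = 0.7414.
n = ((z_{α/2} + z_β)/C)² + 3.
(2.326 + 1.282) / 0.7414 = 3.608 / 0.7414 = 4.866.
n = 4.866² + 3 = 23.68 + 3 = 26.7.
Round up.

n = 27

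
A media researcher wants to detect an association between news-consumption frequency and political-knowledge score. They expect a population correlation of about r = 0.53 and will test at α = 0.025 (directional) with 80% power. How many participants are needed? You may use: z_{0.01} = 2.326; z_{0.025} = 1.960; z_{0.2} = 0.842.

n = 26

Fisher's z: C = ½·ln((1+r)/(1−r)) = ½·ln(3.2553) = 0.5901.
n = ((z_{α} + z_β)/C)² + 3.
(1.960 + 0.842) / 0.5901 = 2.802 / 0.5901 = 4.748.
n = 4.748² + 3 = 22.55 + 3 = 25.5.
Round up.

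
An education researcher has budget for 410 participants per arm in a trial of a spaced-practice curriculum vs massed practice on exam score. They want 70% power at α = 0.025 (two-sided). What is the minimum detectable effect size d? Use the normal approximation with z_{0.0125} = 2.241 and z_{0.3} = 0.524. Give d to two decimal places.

d_min ≈ 0.19

For two independent groups of n = 410 each: d_min = (z_{α/2} + z_β)·√(2/n).
z-sum = 2.241 + 0.524 = 2.765.
d_min = 2.765 × √(2/410) = 2.765 × 0.0698 = 0.193.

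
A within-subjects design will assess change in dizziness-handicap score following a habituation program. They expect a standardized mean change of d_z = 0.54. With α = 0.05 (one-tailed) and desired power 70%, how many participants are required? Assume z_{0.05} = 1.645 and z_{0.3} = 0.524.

n = 17 pairs

For a paired (one-sample on differences) test: n = ((z_{α} + z_β) / d)².
z_{α} + z_β = 1.645 + 0.524 = 2.169.
n = (2.169 / 0.54)² = 4.017² = 16.13.
Round up.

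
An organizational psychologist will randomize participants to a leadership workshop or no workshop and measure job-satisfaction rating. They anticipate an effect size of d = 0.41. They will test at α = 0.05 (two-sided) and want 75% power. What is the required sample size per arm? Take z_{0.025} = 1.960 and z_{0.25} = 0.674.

n = 83 per group

For two independent groups with equal n: n = 2·((z_{α/2} + z_β) / d)².
z_{α/2} + z_β = 1.960 + 0.674 = 2.634.
n = 2 × (2.634 / 0.41)² = 2 × 6.424² = 2 × 41.27 = 82.5.
Round up to the next whole participant.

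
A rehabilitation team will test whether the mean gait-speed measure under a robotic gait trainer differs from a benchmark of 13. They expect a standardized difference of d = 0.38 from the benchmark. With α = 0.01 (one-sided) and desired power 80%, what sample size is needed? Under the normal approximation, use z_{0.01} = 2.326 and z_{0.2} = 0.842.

n = 70

For a one-sample test: n = ((z_{α} + z_β) / d)².
z_{α} + z_β = 2.326 + 0.842 = 3.168.
n = (3.168 / 0.38)² = 8.337² = 69.50.
Round up.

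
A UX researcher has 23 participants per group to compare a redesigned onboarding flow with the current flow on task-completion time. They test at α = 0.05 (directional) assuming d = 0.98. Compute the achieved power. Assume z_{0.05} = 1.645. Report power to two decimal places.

For two equal groups, power = Φ(d·√(n/2) − z_{α}).
d·√(n/2) = 0.98 × √(23/2) = 0.98 × 3.391 = 3.323.
z_β = 3.323 − 1.645 = 1.678.
Power = Φ(1.678) = 0.953.

power ≈ 0.95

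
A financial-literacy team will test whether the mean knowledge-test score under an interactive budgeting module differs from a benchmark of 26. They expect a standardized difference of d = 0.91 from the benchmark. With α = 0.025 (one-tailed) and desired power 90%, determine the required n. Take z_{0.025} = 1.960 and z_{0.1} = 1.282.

For a one-sample test: n = ((z_{α} + z_β) / d)².
z_{α} + z_β = 1.960 + 1.282 = 3.242.
n = (3.242 / 0.91)² = 3.563² = 12.69.
Round up.

n = 13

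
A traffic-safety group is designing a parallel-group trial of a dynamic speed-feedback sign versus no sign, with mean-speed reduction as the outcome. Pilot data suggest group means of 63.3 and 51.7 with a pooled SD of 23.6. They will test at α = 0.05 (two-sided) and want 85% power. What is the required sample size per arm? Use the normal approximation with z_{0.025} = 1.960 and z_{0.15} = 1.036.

n = 75 per group

Cohen's d = |M₁ − M₂| / SD_pooled = |63.3 − 51.7| / 23.6 = 11.6 / 23.6 = 0.492.
For two independent groups with equal n: n = 2·((z_{α/2} + z_β) / d)².
z_{α/2} + z_β = 1.960 + 1.036 = 2.996.
n = 2 × (2.996 / 0.492)² = 2 × 6.089² = 2 × 37.08 = 74.2.
Round up to the next whole participant.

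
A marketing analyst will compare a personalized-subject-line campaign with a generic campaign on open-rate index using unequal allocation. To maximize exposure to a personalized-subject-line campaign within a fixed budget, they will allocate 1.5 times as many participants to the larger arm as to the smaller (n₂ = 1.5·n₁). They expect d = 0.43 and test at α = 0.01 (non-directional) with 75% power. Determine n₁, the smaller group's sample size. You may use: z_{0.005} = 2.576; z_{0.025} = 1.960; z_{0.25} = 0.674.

n₁ = 96

With allocation ratio k = n₂/n₁ = 1.5, Var(x̄₁−x̄₂) = σ²(1/n₁ + 1/(k·n₁)) = σ²·(k+1)/(k·n₁).
So n₁ = (1 + 1/k)·((z_{α/2} + z_β)/d)² = 1.667 × (3.250/0.43)².
n₁ = 1.667 × 57.13 = 95.2.
Round up: n₁ = 96, giving n₂ = 1.5 × 96 = 144.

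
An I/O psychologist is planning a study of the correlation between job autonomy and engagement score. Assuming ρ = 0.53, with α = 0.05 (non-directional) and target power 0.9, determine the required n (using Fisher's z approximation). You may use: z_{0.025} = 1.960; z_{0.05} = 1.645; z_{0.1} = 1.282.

Fisher's z: C = ½·ln((1+r)/(1−r)) = ½·ln(3.2553) = 0.5901.
n = ((z_{α/2} + z_β)/C)² + 3.
(1.960 + 1.282) / 0.5901 = 3.242 / 0.5901 = 5.494.
n = 5.494² + 3 = 30.18 + 3 = 33.2.
Round up.

n = 34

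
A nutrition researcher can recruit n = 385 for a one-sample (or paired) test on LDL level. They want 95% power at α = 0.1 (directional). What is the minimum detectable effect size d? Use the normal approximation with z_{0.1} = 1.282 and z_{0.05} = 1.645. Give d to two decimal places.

For a single sample (or paired design) of n = 385: d_min = (z_{α} + z_β)/√n.
z-sum = 1.282 + 1.645 = 2.927.
d_min = 2.927 / √385 = 2.927 / 19.621 = 0.149.

d_min ≈ 0.15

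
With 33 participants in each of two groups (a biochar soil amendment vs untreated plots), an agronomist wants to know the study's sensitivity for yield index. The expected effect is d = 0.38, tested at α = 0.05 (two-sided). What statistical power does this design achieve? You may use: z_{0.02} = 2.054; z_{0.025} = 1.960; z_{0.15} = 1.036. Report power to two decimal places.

For two equal groups, power = Φ(d·√(n/2) − z_{α/2}).
d·√(n/2) = 0.38 × √(33/2) = 0.38 × 4.062 = 1.544.
z_β = 1.544 − 1.960 = -0.416.
Power = Φ(-0.416) = 0.339.

power ≈ 0.34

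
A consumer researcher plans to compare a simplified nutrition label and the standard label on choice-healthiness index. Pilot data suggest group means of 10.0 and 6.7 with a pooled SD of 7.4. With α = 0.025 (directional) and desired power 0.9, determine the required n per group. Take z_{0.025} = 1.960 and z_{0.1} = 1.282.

Cohen's d = |M₁ − M₂| / SD_pooled = |10.0 − 6.7| / 7.4 = 3.3 / 7.4 = 0.446.
For two independent groups with equal n: n = 2·((z_{α} + z_β) / d)².
z_{α} + z_β = 1.960 + 1.282 = 3.242.
n = 2 × (3.242 / 0.446)² = 2 × 7.269² = 2 × 52.84 = 105.7.
Round up to the next whole participant.

n = 106 per group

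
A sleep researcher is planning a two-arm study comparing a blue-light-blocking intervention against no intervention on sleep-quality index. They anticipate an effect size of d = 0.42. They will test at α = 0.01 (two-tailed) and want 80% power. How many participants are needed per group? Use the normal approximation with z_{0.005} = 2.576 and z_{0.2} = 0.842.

n = 133 per group

For two independent groups with equal n: n = 2·((z_{α/2} + z_β) / d)².
z_{α/2} + z_β = 2.576 + 0.842 = 3.418.
n = 2 × (3.418 / 0.42)² = 2 × 8.138² = 2 × 66.23 = 132.5.
Round up to the next whole participant.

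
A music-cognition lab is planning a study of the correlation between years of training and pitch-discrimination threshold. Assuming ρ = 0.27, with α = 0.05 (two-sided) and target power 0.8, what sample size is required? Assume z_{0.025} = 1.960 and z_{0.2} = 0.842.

Fisher's z: C = ½·ln((1+r)/(1−r)) = ½·ln(1.7397) = 0.2769.
n = ((z_{α/2} + z_β)/C)² + 3.
(1.960 + 0.842) / 0.2769 = 2.802 / 0.2769 = 10.119.
n = 10.119² + 3 = 102.40 + 3 = 105.4.
Round up.

n = 106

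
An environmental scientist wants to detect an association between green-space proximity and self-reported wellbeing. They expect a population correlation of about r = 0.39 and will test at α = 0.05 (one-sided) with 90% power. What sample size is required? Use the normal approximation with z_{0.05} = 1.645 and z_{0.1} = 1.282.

n = 54

Fisher's z: C = ½·ln((1+r)/(1−r)) = ½·ln(2.2787) = 0.4118.
n = ((z_{α} + z_β)/C)² + 3.
(1.645 + 1.282) / 0.4118 = 2.927 / 0.4118 = 7.108.
n = 7.108² + 3 = 50.52 + 3 = 53.5.
Round up.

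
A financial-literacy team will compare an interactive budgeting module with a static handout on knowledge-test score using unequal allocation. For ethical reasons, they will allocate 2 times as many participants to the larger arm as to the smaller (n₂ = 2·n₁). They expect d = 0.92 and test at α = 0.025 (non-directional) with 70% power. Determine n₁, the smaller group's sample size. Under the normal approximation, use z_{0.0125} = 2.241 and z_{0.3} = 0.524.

With allocation ratio k = n₂/n₁ = 2, Var(x̄₁−x̄₂) = σ²(1/n₁ + 1/(k·n₁)) = σ²·(k+1)/(k·n₁).
So n₁ = (1 + 1/k)·((z_{α/2} + z_β)/d)² = 1.500 × (2.765/0.92)².
n₁ = 1.500 × 9.03 = 13.5.
Round up: n₁ = 14, giving n₂ = 2 × 14 = 28.

n₁ = 14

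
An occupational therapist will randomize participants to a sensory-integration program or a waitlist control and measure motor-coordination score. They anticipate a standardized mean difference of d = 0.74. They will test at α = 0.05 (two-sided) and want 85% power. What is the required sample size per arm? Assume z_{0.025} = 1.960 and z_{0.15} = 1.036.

For two independent groups with equal n: n = 2·((z_{α/2} + z_β) / d)².
z_{α/2} + z_β = 1.960 + 1.036 = 2.996.
n = 2 × (2.996 / 0.74)² = 2 × 4.049² = 2 × 16.39 = 32.8.
Round up to the next whole participant.

n = 33 per group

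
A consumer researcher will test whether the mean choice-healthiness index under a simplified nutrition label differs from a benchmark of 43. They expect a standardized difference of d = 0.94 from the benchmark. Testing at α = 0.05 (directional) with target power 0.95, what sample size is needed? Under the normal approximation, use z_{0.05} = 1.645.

n = 13

For a one-sample test: n = ((z_{α} + z_β) / d)².
z_{α} + z_β = 1.645 + 1.645 = 3.290.
n = (3.290 / 0.94)² = 3.500² = 12.25.
Round up.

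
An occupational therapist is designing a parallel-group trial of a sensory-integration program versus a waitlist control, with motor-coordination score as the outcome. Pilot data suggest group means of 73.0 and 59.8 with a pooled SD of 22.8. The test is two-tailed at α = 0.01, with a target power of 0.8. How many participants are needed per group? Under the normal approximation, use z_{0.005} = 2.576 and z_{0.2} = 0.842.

Cohen's d = |M₁ − M₂| / SD_pooled = |73.0 − 59.8| / 22.8 = 13.2 / 22.8 = 0.579.
For two independent groups with equal n: n = 2·((z_{α/2} + z_β) / d)².
z_{α/2} + z_β = 2.576 + 0.842 = 3.418.
n = 2 × (3.418 / 0.579)² = 2 × 5.903² = 2 × 34.85 = 69.7.
Round up to the next whole participant.

n = 70 per group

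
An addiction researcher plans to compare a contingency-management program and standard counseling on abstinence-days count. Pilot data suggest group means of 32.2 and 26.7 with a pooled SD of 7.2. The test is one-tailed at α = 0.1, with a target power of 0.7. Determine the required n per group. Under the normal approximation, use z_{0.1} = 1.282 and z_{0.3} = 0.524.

Cohen's d = |M₁ − M₂| / SD_pooled = |32.2 − 26.7| / 7.2 = 5.5 / 7.2 = 0.764.
For two independent groups with equal n: n = 2·((z_{α} + z_β) / d)².
z_{α} + z_β = 1.282 + 0.524 = 1.806.
n = 2 × (1.806 / 0.764)² = 2 × 2.364² = 2 × 5.59 = 11.2.
Round up to the next whole participant.

n = 12 per group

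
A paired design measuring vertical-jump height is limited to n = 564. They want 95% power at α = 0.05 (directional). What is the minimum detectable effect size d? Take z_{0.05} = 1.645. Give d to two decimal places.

For a single sample (or paired design) of n = 564: d_min = (z_{α} + z_β)/√n.
z-sum = 1.645 + 1.645 = 3.290.
d_min = 3.290 / √564 = 3.290 / 23.749 = 0.139.

d_min ≈ 0.14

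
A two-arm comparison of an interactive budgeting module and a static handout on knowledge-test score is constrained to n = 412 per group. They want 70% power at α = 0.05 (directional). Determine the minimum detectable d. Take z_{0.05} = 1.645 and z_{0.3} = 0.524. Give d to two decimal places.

d_min ≈ 0.15

For two independent groups of n = 412 each: d_min = (z_{α} + z_β)·√(2/n).
z-sum = 1.645 + 0.524 = 2.169.
d_min = 2.169 × √(2/412) = 2.169 × 0.0697 = 0.151.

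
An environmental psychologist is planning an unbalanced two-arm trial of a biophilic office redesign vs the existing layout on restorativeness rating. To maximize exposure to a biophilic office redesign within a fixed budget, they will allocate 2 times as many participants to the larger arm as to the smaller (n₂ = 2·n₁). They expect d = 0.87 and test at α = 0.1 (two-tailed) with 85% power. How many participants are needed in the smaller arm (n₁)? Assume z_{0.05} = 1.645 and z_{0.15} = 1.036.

n₁ = 15

With allocation ratio k = n₂/n₁ = 2, Var(x̄₁−x̄₂) = σ²(1/n₁ + 1/(k·n₁)) = σ²·(k+1)/(k·n₁).
So n₁ = (1 + 1/k)·((z_{α/2} + z_β)/d)² = 1.500 × (2.681/0.87)².
n₁ = 1.500 × 9.50 = 14.2.
Round up: n₁ = 15, giving n₂ = 2 × 15 = 30.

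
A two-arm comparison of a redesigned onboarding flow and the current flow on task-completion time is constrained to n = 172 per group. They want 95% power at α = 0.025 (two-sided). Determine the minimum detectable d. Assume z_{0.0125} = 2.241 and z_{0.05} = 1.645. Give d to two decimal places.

d_min ≈ 0.42

For two independent groups of n = 172 each: d_min = (z_{α/2} + z_β)·√(2/n).
z-sum = 2.241 + 1.645 = 3.886.
d_min = 3.886 × √(2/172) = 3.886 × 0.1078 = 0.419.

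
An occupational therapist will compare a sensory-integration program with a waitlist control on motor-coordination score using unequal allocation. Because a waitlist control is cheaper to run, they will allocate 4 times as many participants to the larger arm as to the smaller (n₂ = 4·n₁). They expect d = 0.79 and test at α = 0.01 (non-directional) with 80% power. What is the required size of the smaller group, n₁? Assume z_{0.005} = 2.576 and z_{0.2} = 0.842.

With allocation ratio k = n₂/n₁ = 4, Var(x̄₁−x̄₂) = σ²(1/n₁ + 1/(k·n₁)) = σ²·(k+1)/(k·n₁).
So n₁ = (1 + 1/k)·((z_{α/2} + z_β)/d)² = 1.250 × (3.418/0.79)².
n₁ = 1.250 × 18.72 = 23.4.
Round up: n₁ = 24, giving n₂ = 4 × 24 = 96.

n₁ = 24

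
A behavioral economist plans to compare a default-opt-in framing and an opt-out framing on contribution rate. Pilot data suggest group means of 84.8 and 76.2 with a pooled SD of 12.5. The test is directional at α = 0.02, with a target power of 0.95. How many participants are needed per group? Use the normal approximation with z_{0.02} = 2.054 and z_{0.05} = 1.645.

n = 58 per group

Cohen's d = |M₁ − M₂| / SD_pooled = |84.8 − 76.2| / 12.5 = 8.6 / 12.5 = 0.688.
For two independent groups with equal n: n = 2·((z_{α} + z_β) / d)².
z_{α} + z_β = 2.054 + 1.645 = 3.699.
n = 2 × (3.699 / 0.688)² = 2 × 5.376² = 2 × 28.91 = 57.8.
Round up to the next whole participant.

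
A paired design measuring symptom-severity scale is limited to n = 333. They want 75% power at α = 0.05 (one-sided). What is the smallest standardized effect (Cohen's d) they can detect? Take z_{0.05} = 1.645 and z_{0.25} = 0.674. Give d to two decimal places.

For a single sample (or paired design) of n = 333: d_min = (z_{α} + z_β)/√n.
z-sum = 1.645 + 0.674 = 2.319.
d_min = 2.319 / √333 = 2.319 / 18.248 = 0.127.

d_min ≈ 0.13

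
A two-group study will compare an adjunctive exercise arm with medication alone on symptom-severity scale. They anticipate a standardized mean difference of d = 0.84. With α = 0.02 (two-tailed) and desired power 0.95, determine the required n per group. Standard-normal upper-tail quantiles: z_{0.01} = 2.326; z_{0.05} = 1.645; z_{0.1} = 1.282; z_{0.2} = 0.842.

n = 45 per group

For two independent groups with equal n: n = 2·((z_{α/2} + z_β) / d)².
z_{α/2} + z_β = 2.326 + 1.645 = 3.971.
n = 2 × (3.971 / 0.84)² = 2 × 4.727² = 2 × 22.35 = 44.7.
Round up to the next whole participant.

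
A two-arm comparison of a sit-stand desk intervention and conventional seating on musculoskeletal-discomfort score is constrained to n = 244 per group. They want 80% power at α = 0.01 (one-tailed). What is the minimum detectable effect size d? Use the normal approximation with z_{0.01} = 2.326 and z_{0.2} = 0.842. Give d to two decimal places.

d_min ≈ 0.29

For two independent groups of n = 244 each: d_min = (z_{α} + z_β)·√(2/n).
z-sum = 2.326 + 0.842 = 3.168.
d_min = 3.168 × √(2/244) = 3.168 × 0.0905 = 0.287.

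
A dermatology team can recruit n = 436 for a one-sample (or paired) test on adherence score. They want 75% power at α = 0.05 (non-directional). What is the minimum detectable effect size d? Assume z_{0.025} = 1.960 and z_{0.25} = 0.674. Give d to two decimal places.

For a single sample (or paired design) of n = 436: d_min = (z_{α/2} + z_β)/√n.
z-sum = 1.960 + 0.674 = 2.634.
d_min = 2.634 / √436 = 2.634 / 20.881 = 0.126.

d_min ≈ 0.13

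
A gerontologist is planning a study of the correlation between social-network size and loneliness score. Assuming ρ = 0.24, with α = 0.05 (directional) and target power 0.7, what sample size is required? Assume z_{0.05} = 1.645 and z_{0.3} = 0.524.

n = 82

Fisher's z: C = ½·ln((1+r)/(1−r)) = ½·ln(1.6316) = 0.2448.
n = ((z_{α} + z_β)/C)² + 3.
(1.645 + 0.524) / 0.2448 = 2.169 / 0.2448 = 8.860.
n = 8.860² + 3 = 78.50 + 3 = 81.5.
Round up.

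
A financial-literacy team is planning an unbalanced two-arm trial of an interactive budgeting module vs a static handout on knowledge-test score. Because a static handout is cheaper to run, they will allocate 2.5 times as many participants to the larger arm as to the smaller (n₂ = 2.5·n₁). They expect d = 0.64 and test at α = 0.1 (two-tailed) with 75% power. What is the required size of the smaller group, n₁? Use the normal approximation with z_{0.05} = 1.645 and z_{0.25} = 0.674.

With allocation ratio k = n₂/n₁ = 2.5, Var(x̄₁−x̄₂) = σ²(1/n₁ + 1/(k·n₁)) = σ²·(k+1)/(k·n₁).
So n₁ = (1 + 1/k)·((z_{α/2} + z_β)/d)² = 1.400 × (2.319/0.64)².
n₁ = 1.400 × 13.13 = 18.4.
Round up: n₁ = 19, giving n₂ = ⌈2.5 × 19⌉ = ⌈47.5⌉ = 48.

n₁ = 19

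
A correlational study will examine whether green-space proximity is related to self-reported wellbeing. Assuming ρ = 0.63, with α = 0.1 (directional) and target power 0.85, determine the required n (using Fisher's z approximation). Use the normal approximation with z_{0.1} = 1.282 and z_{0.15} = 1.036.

n = 13

Fisher's z: C = ½·ln((1+r)/(1−r)) = ½·ln(4.4054) = 0.7414.
n = ((z_{α} + z_β)/C)² + 3.
(1.282 + 1.036) / 0.7414 = 2.318 / 0.7414 = 3.127.
n = 3.127² + 3 = 9.78 + 3 = 12.8.
Round up.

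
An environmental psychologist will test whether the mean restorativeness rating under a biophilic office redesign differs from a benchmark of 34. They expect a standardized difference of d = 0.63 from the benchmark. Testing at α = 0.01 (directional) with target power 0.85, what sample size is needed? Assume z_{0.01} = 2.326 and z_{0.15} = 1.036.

For a one-sample test: n = ((z_{α} + z_β) / d)².
z_{α} + z_β = 2.326 + 1.036 = 3.362.
n = (3.362 / 0.63)² = 5.337² = 28.48.
Round up.

n = 29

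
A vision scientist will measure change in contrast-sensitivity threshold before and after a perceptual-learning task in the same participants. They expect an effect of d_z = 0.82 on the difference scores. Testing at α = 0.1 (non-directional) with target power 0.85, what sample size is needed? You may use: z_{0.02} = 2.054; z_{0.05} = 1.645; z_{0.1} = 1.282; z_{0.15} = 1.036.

For a paired (one-sample on differences) test: n = ((z_{α/2} + z_β) / d)².
z_{α/2} + z_β = 1.645 + 1.036 = 2.681.
n = (2.681 / 0.82)² = 3.270² = 10.69.
Round up.

n = 11 pairs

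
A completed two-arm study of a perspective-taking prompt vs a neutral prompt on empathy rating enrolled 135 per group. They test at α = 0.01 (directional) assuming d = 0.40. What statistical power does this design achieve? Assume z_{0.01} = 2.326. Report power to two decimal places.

For two equal groups, power = Φ(d·√(n/2) − z_{α}).
d·√(n/2) = 0.40 × √(135/2) = 0.40 × 8.216 = 3.286.
z_β = 3.286 − 2.326 = 0.960.
Power = Φ(0.960) = 0.832.

power ≈ 0.83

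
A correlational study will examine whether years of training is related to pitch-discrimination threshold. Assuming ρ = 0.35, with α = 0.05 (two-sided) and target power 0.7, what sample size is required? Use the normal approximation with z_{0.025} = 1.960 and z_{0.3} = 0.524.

n = 50

Fisher's z: C = ½·ln((1+r)/(1−r)) = ½·ln(2.0769) = 0.3654.
n = ((z_{α/2} + z_β)/C)² + 3.
(1.960 + 0.524) / 0.3654 = 2.484 / 0.3654 = 6.798.
n = 6.798² + 3 = 46.21 + 3 = 49.2.
Round up.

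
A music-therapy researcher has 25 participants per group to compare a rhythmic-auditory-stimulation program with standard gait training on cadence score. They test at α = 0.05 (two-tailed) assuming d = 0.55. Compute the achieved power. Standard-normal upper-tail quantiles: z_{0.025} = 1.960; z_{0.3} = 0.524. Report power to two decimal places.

power ≈ 0.49

For two equal groups, power = Φ(d·√(n/2) − z_{α/2}).
d·√(n/2) = 0.55 × √(25/2) = 0.55 × 3.536 = 1.945.
z_β = 1.945 − 1.960 = -0.015.
Power = Φ(-0.015) = 0.494.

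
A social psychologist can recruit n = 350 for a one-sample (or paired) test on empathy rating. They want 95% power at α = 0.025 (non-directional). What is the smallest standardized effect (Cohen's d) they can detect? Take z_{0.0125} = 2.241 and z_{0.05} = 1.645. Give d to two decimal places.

For a single sample (or paired design) of n = 350: d_min = (z_{α/2} + z_β)/√n.
z-sum = 2.241 + 1.645 = 3.886.
d_min = 3.886 / √350 = 3.886 / 18.708 = 0.208.

d_min ≈ 0.21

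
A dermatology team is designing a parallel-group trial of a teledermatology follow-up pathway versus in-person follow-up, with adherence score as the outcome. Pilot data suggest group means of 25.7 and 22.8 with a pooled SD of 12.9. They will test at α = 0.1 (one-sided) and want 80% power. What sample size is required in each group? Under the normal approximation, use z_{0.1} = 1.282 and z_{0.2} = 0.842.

Cohen's d = |M₁ − M₂| / SD_pooled = |25.7 − 22.8| / 12.9 = 2.9 / 12.9 = 0.225.
For two independent groups with equal n: n = 2·((z_{α} + z_β) / d)².
z_{α} + z_β = 1.282 + 0.842 = 2.124.
n = 2 × (2.124 / 0.225)² = 2 × 9.440² = 2 × 89.11 = 178.2.
Round up to the next whole participant.

n = 179 per group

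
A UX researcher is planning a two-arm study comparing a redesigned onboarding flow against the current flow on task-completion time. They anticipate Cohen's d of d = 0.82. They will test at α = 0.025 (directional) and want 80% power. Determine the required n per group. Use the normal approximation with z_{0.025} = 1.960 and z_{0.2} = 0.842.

n = 24 per group

For two independent groups with equal n: n = 2·((z_{α} + z_β) / d)².
z_{α} + z_β = 1.960 + 0.842 = 2.802.
n = 2 × (2.802 / 0.82)² = 2 × 3.417² = 2 × 11.68 = 23.4.
Round up to the next whole participant.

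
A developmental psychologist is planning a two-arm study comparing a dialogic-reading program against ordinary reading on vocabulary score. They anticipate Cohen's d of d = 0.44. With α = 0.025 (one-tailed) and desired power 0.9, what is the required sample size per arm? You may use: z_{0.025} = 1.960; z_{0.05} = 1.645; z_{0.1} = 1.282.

For two independent groups with equal n: n = 2·((z_{α} + z_β) / d)².
z_{α} + z_β = 1.960 + 1.282 = 3.242.
n = 2 × (3.242 / 0.44)² = 2 × 7.368² = 2 × 54.29 = 108.6.
Round up to the next whole participant.

n = 109 per group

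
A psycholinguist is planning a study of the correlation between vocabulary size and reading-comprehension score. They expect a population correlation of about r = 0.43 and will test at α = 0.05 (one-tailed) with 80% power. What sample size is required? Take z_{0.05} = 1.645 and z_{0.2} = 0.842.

n = 33

Fisher's z: C = ½·ln((1+r)/(1−r)) = ½·ln(2.5088) = 0.4599.
n = ((z_{α} + z_β)/C)² + 3.
(1.645 + 0.842) / 0.4599 = 2.487 / 0.4599 = 5.408.
n = 5.408² + 3 = 29.24 + 3 = 32.2.
Round up.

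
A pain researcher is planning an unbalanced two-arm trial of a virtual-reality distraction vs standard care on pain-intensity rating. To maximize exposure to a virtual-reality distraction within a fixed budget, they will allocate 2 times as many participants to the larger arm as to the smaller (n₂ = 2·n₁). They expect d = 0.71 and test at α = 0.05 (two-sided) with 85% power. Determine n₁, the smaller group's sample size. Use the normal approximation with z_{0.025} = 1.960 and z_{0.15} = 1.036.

n₁ = 27

With allocation ratio k = n₂/n₁ = 2, Var(x̄₁−x̄₂) = σ²(1/n₁ + 1/(k·n₁)) = σ²·(k+1)/(k·n₁).
So n₁ = (1 + 1/k)·((z_{α/2} + z_β)/d)² = 1.500 × (2.996/0.71)².
n₁ = 1.500 × 17.81 = 26.7.
Round up: n₁ = 27, giving n₂ = 2 × 27 = 54.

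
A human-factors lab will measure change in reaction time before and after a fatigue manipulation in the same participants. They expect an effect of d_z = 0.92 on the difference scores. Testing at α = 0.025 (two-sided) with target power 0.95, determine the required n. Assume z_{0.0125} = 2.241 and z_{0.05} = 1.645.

For a paired (one-sample on differences) test: n = ((z_{α/2} + z_β) / d)².
z_{α/2} + z_β = 2.241 + 1.645 = 3.886.
n = (3.886 / 0.92)² = 4.224² = 17.84.
Round up.

n = 18 pairs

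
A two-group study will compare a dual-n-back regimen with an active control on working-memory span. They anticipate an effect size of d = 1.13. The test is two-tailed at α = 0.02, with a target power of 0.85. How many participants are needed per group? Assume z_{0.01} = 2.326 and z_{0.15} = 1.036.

n = 18 per group

For two independent groups with equal n: n = 2·((z_{α/2} + z_β) / d)².
z_{α/2} + z_β = 2.326 + 1.036 = 3.362.
n = 2 × (3.362 / 1.13)² = 2 × 2.975² = 2 × 8.85 = 17.7.
Round up to the next whole participant.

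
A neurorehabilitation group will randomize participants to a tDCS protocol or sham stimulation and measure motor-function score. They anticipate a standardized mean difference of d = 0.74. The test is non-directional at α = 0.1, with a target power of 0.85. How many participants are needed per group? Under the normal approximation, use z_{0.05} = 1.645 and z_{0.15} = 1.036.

n = 27 per group

For two independent groups with equal n: n = 2·((z_{α/2} + z_β) / d)².
z_{α/2} + z_β = 1.645 + 1.036 = 2.681.
n = 2 × (2.681 / 0.74)² = 2 × 3.623² = 2 × 13.13 = 26.3.
Round up to the next whole participant.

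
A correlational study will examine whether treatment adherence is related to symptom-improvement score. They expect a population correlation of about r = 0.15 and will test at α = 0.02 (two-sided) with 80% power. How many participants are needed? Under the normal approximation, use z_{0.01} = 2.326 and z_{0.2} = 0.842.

Fisher's z: C = ½·ln((1+r)/(1−r)) = ½·ln(1.3529) = 0.1511.
n = ((z_{α/2} + z_β)/C)² + 3.
(2.326 + 0.842) / 0.1511 = 3.168 / 0.1511 = 20.966.
n = 20.966² + 3 = 439.58 + 3 = 442.6.
Round up.

n = 443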